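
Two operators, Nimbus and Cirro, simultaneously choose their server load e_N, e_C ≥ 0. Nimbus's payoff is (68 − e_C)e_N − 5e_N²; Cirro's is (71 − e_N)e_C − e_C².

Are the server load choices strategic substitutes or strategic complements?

strategic substitutes

Expanding Nimbus's payoff: 68e_N − e_Ce_N − 5e_N².
∂π/∂e_N = 68 − e_C − 10e_N = 0, so e_N = 6.8 − 0.1e_C.
The best-response slope de_N/de_C = −0.1 < 0: the reaction function is downward-sloping, so the choices are strategic substitutes.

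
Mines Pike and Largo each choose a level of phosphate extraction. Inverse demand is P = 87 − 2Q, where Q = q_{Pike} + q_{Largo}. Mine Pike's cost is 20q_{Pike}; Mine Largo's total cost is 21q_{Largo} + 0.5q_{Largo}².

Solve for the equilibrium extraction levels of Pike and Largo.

12.6875, 8.125

Mine Pike's profit: π = q_{Pike}(87 − 2(q_{Pike} + q_{Largo})) − 20q_{Pike}.
∂π/∂q_{Pike} = 67 − 4q_{Pike} − 2q_{Largo} = 0, so q_{Pike} = 16.75 − 0.5q_{Largo}.
For Largo: ∂π/∂q_{Largo} = 66 − 5q_{Largo} − 2q_{Pike} = 0 ⇒ q_{Largo} = 13.2 − 0.4q_{Pike}.
Substituting the second reaction function into the first: q_{Pike} = 16.75 − 0.5(13.2 − 0.4q_{Pike}), which gives 0.8q_{Pike} = 10.15 ⇒ q_{Pike} = 12.6875.
Then q_{Largo} = 13.2 − 0.4·12.6875 = 8.125.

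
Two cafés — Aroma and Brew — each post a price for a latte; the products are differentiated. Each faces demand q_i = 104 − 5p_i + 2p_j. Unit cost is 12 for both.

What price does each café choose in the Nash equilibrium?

Aroma's profit: π = (p_{Aroma} − 12)(104 − 5p_{Aroma} + 2p_{Brew}).
∂π/∂p_{Aroma} = 164 − 10p_{Aroma} + 2p_{Brew} = 0 ⇒ p_{Aroma} = 16.4 + 0.2p_{Brew}.
Setting p_{Aroma} = p_{Brew} in the reaction function: p_{Aroma} = 16.4 + 0.2p_{Aroma}, so p_{Aroma} = 16.4 / 0.8 = 20.5.

20.5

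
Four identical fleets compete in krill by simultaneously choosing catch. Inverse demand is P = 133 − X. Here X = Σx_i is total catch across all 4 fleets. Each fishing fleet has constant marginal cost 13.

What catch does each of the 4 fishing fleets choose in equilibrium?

24

A representative fishing fleet's profit is π_i = x_i(133 − X) − 13x_i, with X = x_i + Σ_{j≠i} x_j.
First-order condition: 120 − 2x_i − Σ_{j≠i} x_j = 0.
Imposing symmetry (x_j = x for all j) turns Σ_{j≠i} x_j into 3x, so 120 = 5x and x = 24.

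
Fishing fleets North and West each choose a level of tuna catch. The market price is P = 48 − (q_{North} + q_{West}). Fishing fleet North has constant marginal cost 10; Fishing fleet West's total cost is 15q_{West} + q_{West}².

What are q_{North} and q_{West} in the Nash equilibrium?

17, 4

Fishing fleet North's profit: π = q_{North}(48 − (q_{North} + q_{West})) − 10q_{North}.
∂π/∂q_{North} = 38 − 2q_{North} − q_{West} = 0, so q_{North} = 19 − 0.5q_{West}.
For West: ∂π/∂q_{West} = 33 − 4q_{West} − q_{North} = 0 ⇒ q_{West} = 8.25 − 0.25q_{North}.
Plugging q_{West} into North's best response: q_{North} = 19 − 0.5(8.25 − 0.25q_{North}) ⇒ 0.875q_{North} = 14.875, so q_{North} = 17.
Then q_{West} = 8.25 − 0.25·17 = 4.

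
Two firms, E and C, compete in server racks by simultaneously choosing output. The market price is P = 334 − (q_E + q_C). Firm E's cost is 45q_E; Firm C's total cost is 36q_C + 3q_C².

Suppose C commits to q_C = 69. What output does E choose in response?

110

Firm E's profit: π = q_E(334 − (q_E + q_C)) − 45q_E.
∂π/∂q_E = 289 − 2q_E − q_C = 0, so q_E = 144.5 − 0.5q_C.
At q_C = 69: q_E = 144.5 − 0.5·69 = 110.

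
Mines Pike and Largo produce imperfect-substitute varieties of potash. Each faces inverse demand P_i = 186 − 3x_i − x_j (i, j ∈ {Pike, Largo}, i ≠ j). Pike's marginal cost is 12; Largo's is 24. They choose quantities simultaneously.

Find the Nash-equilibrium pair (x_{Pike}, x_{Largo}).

25.2, 22.8

Mine Pike's profit: π = x_{Pike}(186 − 3x_{Pike} − x_{Largo}) − 12x_{Pike}.
∂π/∂x_{Pike} = 174 − 6x_{Pike} − x_{Largo} = 0 ⇒ x_{Pike} = 29 − (1/6)x_{Largo}.
Similarly x_{Largo} = 27 − (1/6)x_{Pike}.
Plugging x_{Largo} into Pike's best response: x_{Pike} = 29 − (1/6)(27 − (1/6)x_{Pike}) ⇒ (35/36)x_{Pike} = 24.5, so x_{Pike} = 25.2.
Then x_{Largo} = 27 − (1/6)·25.2 = 22.8.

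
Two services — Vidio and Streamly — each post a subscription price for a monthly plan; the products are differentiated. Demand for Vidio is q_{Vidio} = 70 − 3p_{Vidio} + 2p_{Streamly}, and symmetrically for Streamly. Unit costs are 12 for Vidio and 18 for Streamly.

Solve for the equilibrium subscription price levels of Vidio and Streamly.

27.625, 29.875

Vidio's profit: π = (p_{Vidio} − 12)(70 − 3p_{Vidio} + 2p_{Streamly}).
∂π/∂p_{Vidio} = 106 − 6p_{Vidio} + 2p_{Streamly} = 0 ⇒ p_{Vidio} = 53/3 + (1/3)p_{Streamly}.
Similarly p_{Streamly} = 62/3 + (1/3)p_{Vidio}.
Solving the two reaction functions simultaneously: (1 − (1/3)(1/3))p_{Vidio} = 53/3 + (1/3)·(62/3), so (8/9)p_{Vidio} = 221/9 and p_{Vidio} = 27.625.
Then p_{Streamly} = 62/3 + (1/3)·27.625 = 29.875.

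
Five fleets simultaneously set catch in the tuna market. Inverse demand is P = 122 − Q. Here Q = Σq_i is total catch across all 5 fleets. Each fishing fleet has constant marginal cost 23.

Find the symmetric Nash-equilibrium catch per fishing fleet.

16.5

A representative fishing fleet's profit is π_i = q_i(122 − Q) − 23q_i, with Q = q_i + Σ_{j≠i} q_j.
First-order condition: 99 − 2q_i − Σ_{j≠i} q_j = 0.
With identical fishing fleets, set every q_j = q: then 99 − 2q − 4q = 0, i.e. q = 99/6 = 16.5.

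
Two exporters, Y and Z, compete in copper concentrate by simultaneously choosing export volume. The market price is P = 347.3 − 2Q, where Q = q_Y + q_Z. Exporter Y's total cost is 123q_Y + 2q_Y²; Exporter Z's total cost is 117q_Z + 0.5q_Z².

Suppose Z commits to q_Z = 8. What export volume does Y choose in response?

Exporter Y's profit: π = q_Y(347.3 − 2(q_Y + q_Z)) − 123q_Y − 2q_Y².
∂π/∂q_Y = 224.3 − 8q_Y − 2q_Z = 0, so q_Y = 28.0375 − 0.25q_Z.
At q_Z = 8: q_Y = 28.0375 − 0.25·8 = 26.0375.

26.0375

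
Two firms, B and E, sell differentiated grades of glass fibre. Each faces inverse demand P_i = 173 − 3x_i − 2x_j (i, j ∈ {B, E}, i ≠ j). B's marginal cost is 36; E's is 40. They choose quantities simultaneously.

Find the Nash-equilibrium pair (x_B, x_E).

Firm B's profit: π = x_B(173 − 3x_B − 2x_E) − 36x_B.
∂π/∂x_B = 137 − 6x_B − 2x_E = 0 ⇒ x_B = 137/6 − (1/3)x_E.
Similarly x_E = 133/6 − (1/3)x_B.
Solving the two reaction functions simultaneously: (1 − (−1/3)(−1/3))x_B = 137/6 − (1/3)·(133/6), so (8/9)x_B = 139/9 and x_B = 17.375.
Then x_E = 133/6 − (1/3)·17.375 = 16.375.

17.375, 16.375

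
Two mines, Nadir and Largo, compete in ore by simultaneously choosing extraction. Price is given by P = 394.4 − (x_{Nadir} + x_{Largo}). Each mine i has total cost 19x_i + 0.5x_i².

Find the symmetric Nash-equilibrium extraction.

Mine Nadir's profit: π = x_{Nadir}(394.4 − (x_{Nadir} + x_{Largo})) − 19x_{Nadir} − 0.5x_{Nadir}².
∂π/∂x_{Nadir} = 375.4 − 3x_{Nadir} − x_{Largo} = 0, so x_{Nadir} = 1877/15 − (1/3)x_{Largo}.
Setting x_{Nadir} = x_{Largo} in the reaction function: x_{Nadir} = 1877/15 − (1/3)x_{Nadir}, so x_{Nadir} = (1877/15) / (4/3) = 93.85.

93.85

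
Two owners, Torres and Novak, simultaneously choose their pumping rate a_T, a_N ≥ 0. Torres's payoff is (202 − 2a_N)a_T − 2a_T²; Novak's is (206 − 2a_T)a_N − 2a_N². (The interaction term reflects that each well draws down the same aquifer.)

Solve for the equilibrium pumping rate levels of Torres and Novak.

33, 35

Expanding Torres's payoff: 202a_T − 2a_Na_T − 2a_T².
∂π/∂a_T = 202 − 2a_N − 4a_T = 0, so a_T = 50.5 − 0.5a_N.
Likewise for Novak: a_N = 51.5 − 0.5a_T.
Substituting the second reaction function into the first: a_T = 50.5 − 0.5(51.5 − 0.5a_T), which gives 0.75a_T = 24.75 ⇒ a_T = 33.
Then a_N = 51.5 − 0.5·33 = 35.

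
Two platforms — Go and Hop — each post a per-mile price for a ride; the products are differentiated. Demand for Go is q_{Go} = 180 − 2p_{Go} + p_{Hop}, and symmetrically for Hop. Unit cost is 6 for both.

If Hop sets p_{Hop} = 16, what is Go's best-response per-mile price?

Go's profit: π = (p_{Go} − 6)(180 − 2p_{Go} + p_{Hop}).
∂π/∂p_{Go} = 192 − 4p_{Go} + p_{Hop} = 0 ⇒ p_{Go} = 48 + 0.25p_{Hop}.
At p_{Hop} = 16: p_{Go} = 48 + 0.25·16 = 52.

52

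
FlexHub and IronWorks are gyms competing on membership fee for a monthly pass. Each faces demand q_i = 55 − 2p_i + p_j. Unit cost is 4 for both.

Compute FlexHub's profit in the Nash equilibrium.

578

FlexHub's profit: π = (p_{FlexHub} − 4)(55 − 2p_{FlexHub} + p_{IronWorks}).
∂π/∂p_{FlexHub} = 63 − 4p_{FlexHub} + p_{IronWorks} = 0 ⇒ p_{FlexHub} = 15.75 + 0.25p_{IronWorks}.
The game is symmetric, so in equilibrium p_{IronWorks} = p_{FlexHub}: the reaction function gives 0.75p_{FlexHub} = 15.75, hence p_{FlexHub} = 21.
q_{FlexHub} = 55 − 2·21 + 21 = 34.
Profit = (21 − 4)·34 = 578.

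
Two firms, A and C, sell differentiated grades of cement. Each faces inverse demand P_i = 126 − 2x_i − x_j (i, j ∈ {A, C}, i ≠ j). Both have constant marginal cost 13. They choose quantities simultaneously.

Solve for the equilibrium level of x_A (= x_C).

Firm A's profit: π = x_A(126 − 2x_A − x_C) − 13x_A.
∂π/∂x_A = 113 − 4x_A − x_C = 0 ⇒ x_A = 28.25 − 0.25x_C.
By symmetry x_C = x_A; substituting into the reaction function, 1.25x_A = 28.25 and x_A = 22.6.

22.6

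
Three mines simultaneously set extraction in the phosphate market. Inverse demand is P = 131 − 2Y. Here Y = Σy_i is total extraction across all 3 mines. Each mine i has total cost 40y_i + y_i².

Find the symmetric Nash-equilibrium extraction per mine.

9.1

A representative mine's profit is π_i = y_i(131 − 2Y) − 40y_i − y_i², with Y = y_i + Σ_{j≠i} y_j.
First-order condition: 91 − 6y_i − 2Σ_{j≠i} y_j = 0.
Imposing symmetry (y_j = y for all j) turns Σ_{j≠i} y_j into 2y, so 91 = 10y and y = 9.1.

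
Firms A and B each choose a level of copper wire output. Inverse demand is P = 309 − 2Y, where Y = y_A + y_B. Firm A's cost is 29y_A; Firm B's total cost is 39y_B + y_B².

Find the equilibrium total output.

83

Firm A's profit: π = y_A(309 − 2(y_A + y_B)) − 29y_A.
∂π/∂y_A = 280 − 4y_A − 2y_B = 0, so y_A = 70 − 0.5y_B.
For B: ∂π/∂y_B = 270 − 6y_B − 2y_A = 0 ⇒ y_B = 45 − (1/3)y_A.
Plugging y_B into A's best response: y_A = 70 − 0.5(45 − (1/3)y_A) ⇒ (5/6)y_A = 47.5, so y_A = 57.
Then y_B = 45 − (1/3)·57 = 26.
Total output: 57 + 26 = 83.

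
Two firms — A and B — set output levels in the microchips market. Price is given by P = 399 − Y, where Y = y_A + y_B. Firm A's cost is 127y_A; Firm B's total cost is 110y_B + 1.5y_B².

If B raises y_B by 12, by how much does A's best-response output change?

-6

Firm A's profit: π = y_A(399 − (y_A + y_B)) − 127y_A.
∂π/∂y_A = 272 − 2y_A − y_B = 0, so y_A = 136 − 0.5y_B.
The reaction-function slope is −0.5, so a 12-unit rise in y_B moves y_A by −0.5 × 12 = −6. A's best response falls — the actions are strategic substitutes.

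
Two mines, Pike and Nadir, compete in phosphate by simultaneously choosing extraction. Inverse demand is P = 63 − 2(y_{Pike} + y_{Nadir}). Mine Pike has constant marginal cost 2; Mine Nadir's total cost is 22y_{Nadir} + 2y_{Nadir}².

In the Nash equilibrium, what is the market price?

Mine Pike's profit: π = y_{Pike}(63 − 2(y_{Pike} + y_{Nadir})) − 2y_{Pike}.
∂π/∂y_{Pike} = 61 − 4y_{Pike} − 2y_{Nadir} = 0, so y_{Pike} = 15.25 − 0.5y_{Nadir}.
For Nadir: ∂π/∂y_{Nadir} = 41 − 8y_{Nadir} − 2y_{Pike} = 0 ⇒ y_{Nadir} = 5.125 − 0.25y_{Pike}.
Solving the two reaction functions simultaneously: (1 − (−0.5)(−0.25))y_{Pike} = 15.25 − 0.5·5.125, so 0.875y_{Pike} = 12.6875 and y_{Pike} = 14.5.
Then y_{Nadir} = 5.125 − 0.25·14.5 = 1.5.
Equilibrium price: P = 63 − 2·16 = 31.

31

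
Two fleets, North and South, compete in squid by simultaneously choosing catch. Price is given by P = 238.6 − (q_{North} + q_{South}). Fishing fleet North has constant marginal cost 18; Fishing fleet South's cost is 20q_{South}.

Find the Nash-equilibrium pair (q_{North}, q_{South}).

74.2, 72.2

Fishing fleet North's profit: π = q_{North}(238.6 − (q_{North} + q_{South})) − 18q_{North}.
∂π/∂q_{North} = 220.6 − 2q_{North} − q_{South} = 0, so q_{North} = 110.3 − 0.5q_{South}.
By the same steps for South: q_{South} = 109.3 − 0.5q_{North}.
Substituting the second reaction function into the first: q_{North} = 110.3 − 0.5(109.3 − 0.5q_{North}), which gives 0.75q_{North} = 55.65 ⇒ q_{North} = 74.2.
Then q_{South} = 109.3 − 0.5·74.2 = 72.2.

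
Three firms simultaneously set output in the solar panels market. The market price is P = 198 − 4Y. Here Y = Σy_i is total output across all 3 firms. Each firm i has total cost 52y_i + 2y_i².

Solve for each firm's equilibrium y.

7.3

A representative firm's profit is π_i = y_i(198 − 4Y) − 52y_i − 2y_i², with Y = y_i + Σ_{j≠i} y_j.
First-order condition: 146 − 12y_i − 4Σ_{j≠i} y_j = 0.
Imposing symmetry (y_j = y for all j) turns Σ_{j≠i} y_j into 2y, so 146 = 20y and y = 7.3.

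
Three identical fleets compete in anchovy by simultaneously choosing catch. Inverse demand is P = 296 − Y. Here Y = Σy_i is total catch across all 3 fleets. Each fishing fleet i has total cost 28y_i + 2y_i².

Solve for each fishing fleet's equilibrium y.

33.5

A representative fishing fleet's profit is π_i = y_i(296 − Y) − 28y_i − 2y_i², with Y = y_i + Σ_{j≠i} y_j.
First-order condition: 268 − 6y_i − Σ_{j≠i} y_j = 0.
In a symmetric equilibrium every fishing fleet chooses the same y, so Σ_{j≠i} y_j = 2y. The condition becomes 268 − 8y = 0, giving y = 268/8 = 33.5.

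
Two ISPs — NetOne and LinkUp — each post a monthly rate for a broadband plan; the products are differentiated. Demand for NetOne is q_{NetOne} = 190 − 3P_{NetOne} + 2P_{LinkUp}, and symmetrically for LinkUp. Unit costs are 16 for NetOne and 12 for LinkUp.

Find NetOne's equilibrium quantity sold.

NetOne's profit: π = (P_{NetOne} − 16)(190 − 3P_{NetOne} + 2P_{LinkUp}).
∂π/∂P_{NetOne} = 238 − 6P_{NetOne} + 2P_{LinkUp} = 0 ⇒ P_{NetOne} = 119/3 + (1/3)P_{LinkUp}.
Similarly P_{LinkUp} = 113/3 + (1/3)P_{NetOne}.
Substituting the second reaction function into the first: P_{NetOne} = 119/3 + (1/3)(113/3 + (1/3)P_{NetOne}), which gives (8/9)P_{NetOne} = 470/9 ⇒ P_{NetOne} = 58.75.
Then P_{LinkUp} = 113/3 + (1/3)·58.75 = 57.25.
q_{NetOne} = 190 − 3·58.75 + 2·57.25 = 128.25.

128.25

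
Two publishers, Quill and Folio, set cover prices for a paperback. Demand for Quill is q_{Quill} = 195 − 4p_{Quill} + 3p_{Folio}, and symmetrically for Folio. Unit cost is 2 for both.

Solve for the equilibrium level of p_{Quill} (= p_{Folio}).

40.6

Quill's profit: π = (p_{Quill} − 2)(195 − 4p_{Quill} + 3p_{Folio}).
∂π/∂p_{Quill} = 203 − 8p_{Quill} + 3p_{Folio} = 0 ⇒ p_{Quill} = 25.375 + 0.375p_{Folio}.
By symmetry p_{Folio} = p_{Quill}; substituting into the reaction function, 0.625p_{Quill} = 25.375 and p_{Quill} = 40.6.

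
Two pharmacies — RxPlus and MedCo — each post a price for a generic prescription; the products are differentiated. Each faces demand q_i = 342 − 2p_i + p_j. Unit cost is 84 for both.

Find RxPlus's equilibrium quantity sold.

RxPlus's profit: π = (p_{RxPlus} − 84)(342 − 2p_{RxPlus} + p_{MedCo}).
∂π/∂p_{RxPlus} = 510 − 4p_{RxPlus} + p_{MedCo} = 0 ⇒ p_{RxPlus} = 127.5 + 0.25p_{MedCo}.
The game is symmetric, so in equilibrium p_{MedCo} = p_{RxPlus}: the reaction function gives 0.75p_{RxPlus} = 127.5, hence p_{RxPlus} = 170.
q_{RxPlus} = 342 − 2·170 + 170 = 172.

172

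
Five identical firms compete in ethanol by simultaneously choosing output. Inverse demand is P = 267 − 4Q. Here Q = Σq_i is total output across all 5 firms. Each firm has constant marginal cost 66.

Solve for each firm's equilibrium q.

A representative firm's profit is π_i = q_i(267 − 4Q) − 66q_i, with Q = q_i + Σ_{j≠i} q_j.
First-order condition: 201 − 8q_i − 4Σ_{j≠i} q_j = 0.
Imposing symmetry (q_j = q for all j) turns Σ_{j≠i} q_j into 4q, so 201 = 24q and q = 8.375.

8.375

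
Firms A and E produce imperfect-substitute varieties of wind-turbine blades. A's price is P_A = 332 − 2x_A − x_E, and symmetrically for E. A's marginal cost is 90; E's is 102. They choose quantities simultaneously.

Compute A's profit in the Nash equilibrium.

4841.28

Firm A's profit: π = x_A(332 − 2x_A − x_E) − 90x_A.
∂π/∂x_A = 242 − 4x_A − x_E = 0 ⇒ x_A = 60.5 − 0.25x_E.
Similarly x_E = 57.5 − 0.25x_A.
Plugging x_E into A's best response: x_A = 60.5 − 0.25(57.5 − 0.25x_A) ⇒ 0.9375x_A = 46.125, so x_A = 49.2.
Then x_E = 57.5 − 0.25·49.2 = 45.2.
P_A = 332 − 2·49.2 − 45.2 = 188.4.
Profit = (188.4 − 90)·49.2 = 4841.28.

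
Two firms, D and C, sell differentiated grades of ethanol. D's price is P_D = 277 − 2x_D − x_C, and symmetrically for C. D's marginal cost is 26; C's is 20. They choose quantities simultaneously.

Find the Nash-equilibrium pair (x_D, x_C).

Firm D's profit: π = x_D(277 − 2x_D − x_C) − 26x_D.
∂π/∂x_D = 251 − 4x_D − x_C = 0 ⇒ x_D = 62.75 − 0.25x_C.
Similarly x_C = 64.25 − 0.25x_D.
Substituting the second reaction function into the first: x_D = 62.75 − 0.25(64.25 − 0.25x_D), which gives 0.9375x_D = 46.6875 ⇒ x_D = 49.8.
Then x_C = 64.25 − 0.25·49.8 = 51.8.

49.8, 51.8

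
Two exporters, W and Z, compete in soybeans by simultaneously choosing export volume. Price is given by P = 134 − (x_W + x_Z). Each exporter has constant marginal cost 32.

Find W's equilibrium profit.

1156

Exporter W's profit: π = x_W(134 − (x_W + x_Z)) − 32x_W.
∂π/∂x_W = 102 − 2x_W − x_Z = 0, so x_W = 51 − 0.5x_Z.
By symmetry x_Z = x_W; substituting into the reaction function, 1.5x_W = 51 and x_W = 34.
Price P = 134 − 68 = 66.
W's profit: (66 − 32)·34 = 1156.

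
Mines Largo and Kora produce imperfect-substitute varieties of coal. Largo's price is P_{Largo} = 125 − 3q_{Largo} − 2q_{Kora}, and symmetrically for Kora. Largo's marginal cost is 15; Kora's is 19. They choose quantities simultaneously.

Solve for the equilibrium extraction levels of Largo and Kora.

14, 13

Mine Largo's profit: π = q_{Largo}(125 − 3q_{Largo} − 2q_{Kora}) − 15q_{Largo}.
∂π/∂q_{Largo} = 110 − 6q_{Largo} − 2q_{Kora} = 0 ⇒ q_{Largo} = 55/3 − (1/3)q_{Kora}.
Similarly q_{Kora} = 53/3 − (1/3)q_{Largo}.
Substituting the second reaction function into the first: q_{Largo} = 55/3 − (1/3)(53/3 − (1/3)q_{Largo}), which gives (8/9)q_{Largo} = 112/9 ⇒ q_{Largo} = 14.
Then q_{Kora} = 53/3 − (1/3)·14 = 13.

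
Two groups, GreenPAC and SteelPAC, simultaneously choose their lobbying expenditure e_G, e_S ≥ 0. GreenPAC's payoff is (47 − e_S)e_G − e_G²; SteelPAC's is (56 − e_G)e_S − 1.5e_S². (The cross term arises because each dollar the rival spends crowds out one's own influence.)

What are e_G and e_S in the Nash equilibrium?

17, 13

Expanding GreenPAC's payoff: 47e_G − e_Se_G − e_G².
∂π/∂e_G = 47 − e_S − 2e_G = 0, so e_G = 23.5 − 0.5e_S.
Likewise for SteelPAC: e_S = 56/3 − (1/3)e_G.
Plugging e_S into GreenPAC's best response: e_G = 23.5 − 0.5(56/3 − (1/3)e_G) ⇒ (5/6)e_G = 85/6, so e_G = 17.
Then e_S = 56/3 − (1/3)·17 = 13.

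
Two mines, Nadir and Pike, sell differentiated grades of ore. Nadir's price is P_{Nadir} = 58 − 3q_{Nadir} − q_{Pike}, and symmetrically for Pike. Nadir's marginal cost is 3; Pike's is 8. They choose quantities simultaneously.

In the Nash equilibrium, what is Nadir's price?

27

Mine Nadir's profit: π = q_{Nadir}(58 − 3q_{Nadir} − q_{Pike}) − 3q_{Nadir}.
∂π/∂q_{Nadir} = 55 − 6q_{Nadir} − q_{Pike} = 0 ⇒ q_{Nadir} = 55/6 − (1/6)q_{Pike}.
Similarly q_{Pike} = 25/3 − (1/6)q_{Nadir}.
Substituting the second reaction function into the first: q_{Nadir} = 55/6 − (1/6)(25/3 − (1/6)q_{Nadir}), which gives (35/36)q_{Nadir} = 70/9 ⇒ q_{Nadir} = 8.
Then q_{Pike} = 25/3 − (1/6)·8 = 7.
P_{Nadir} = 58 − 3·8 − 7 = 27.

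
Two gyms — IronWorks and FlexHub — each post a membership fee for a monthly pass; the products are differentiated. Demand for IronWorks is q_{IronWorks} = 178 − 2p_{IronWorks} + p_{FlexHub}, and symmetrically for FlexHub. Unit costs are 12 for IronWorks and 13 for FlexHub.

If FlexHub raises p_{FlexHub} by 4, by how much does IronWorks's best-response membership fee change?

1

IronWorks's profit: π = (p_{IronWorks} − 12)(178 − 2p_{IronWorks} + p_{FlexHub}).
∂π/∂p_{IronWorks} = 202 − 4p_{IronWorks} + p_{FlexHub} = 0 ⇒ p_{IronWorks} = 50.5 + 0.25p_{FlexHub}.
The reaction-function slope is 0.25, so a 4-unit rise in p_{FlexHub} moves p_{IronWorks} by 0.25 × 4 = 1. IronWorks's best response rises — the actions are strategic complements.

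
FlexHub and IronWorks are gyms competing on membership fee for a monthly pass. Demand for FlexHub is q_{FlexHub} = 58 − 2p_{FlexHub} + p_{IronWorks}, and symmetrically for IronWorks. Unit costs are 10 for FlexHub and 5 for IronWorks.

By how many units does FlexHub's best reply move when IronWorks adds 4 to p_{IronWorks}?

1

FlexHub's profit: π = (p_{FlexHub} − 10)(58 − 2p_{FlexHub} + p_{IronWorks}).
∂π/∂p_{FlexHub} = 78 − 4p_{FlexHub} + p_{IronWorks} = 0 ⇒ p_{FlexHub} = 19.5 + 0.25p_{IronWorks}.
The reaction-function slope is 0.25, so a 4-unit rise in p_{IronWorks} moves p_{FlexHub} by 0.25 × 4 = 1. FlexHub's best response rises — the actions are strategic complements.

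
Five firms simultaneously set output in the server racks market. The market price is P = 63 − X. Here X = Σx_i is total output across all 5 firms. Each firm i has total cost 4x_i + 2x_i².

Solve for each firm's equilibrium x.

5.9

A representative firm's profit is π_i = x_i(63 − X) − 4x_i − 2x_i², with X = x_i + Σ_{j≠i} x_j.
First-order condition: 59 − 6x_i − Σ_{j≠i} x_j = 0.
Imposing symmetry (x_j = x for all j) turns Σ_{j≠i} x_j into 4x, so 59 = 10x and x = 5.9.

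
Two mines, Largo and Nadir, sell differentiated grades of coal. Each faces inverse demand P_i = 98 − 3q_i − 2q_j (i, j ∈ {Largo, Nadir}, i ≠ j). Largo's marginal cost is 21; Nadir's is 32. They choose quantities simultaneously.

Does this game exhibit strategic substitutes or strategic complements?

Mine Largo's profit: π = q_{Largo}(98 − 3q_{Largo} − 2q_{Nadir}) − 21q_{Largo}.
∂π/∂q_{Largo} = 77 − 6q_{Largo} − 2q_{Nadir} = 0 ⇒ q_{Largo} = 77/6 − (1/3)q_{Nadir}.
The best-response slope dq_{Largo}/dq_{Nadir} = −1/3 < 0: the reaction function is downward-sloping, so the choices are strategic substitutes.

strategic substitutes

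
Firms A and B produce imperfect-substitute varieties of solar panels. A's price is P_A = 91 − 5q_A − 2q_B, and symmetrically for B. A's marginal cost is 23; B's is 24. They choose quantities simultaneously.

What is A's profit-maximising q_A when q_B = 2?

6.4

Firm A's profit: π = q_A(91 − 5q_A − 2q_B) − 23q_A.
∂π/∂q_A = 68 − 10q_A − 2q_B = 0 ⇒ q_A = 6.8 − 0.2q_B.
At q_B = 2: q_A = 6.8 − 0.2·2 = 6.4.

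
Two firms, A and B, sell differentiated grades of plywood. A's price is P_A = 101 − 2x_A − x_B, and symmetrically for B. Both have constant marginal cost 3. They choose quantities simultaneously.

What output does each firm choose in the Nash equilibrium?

19.6

Firm A's profit: π = x_A(101 − 2x_A − x_B) − 3x_A.
∂π/∂x_A = 98 − 4x_A − x_B = 0 ⇒ x_A = 24.5 − 0.25x_B.
The game is symmetric, so in equilibrium x_B = x_A: the reaction function gives 1.25x_A = 24.5, hence x_A = 19.6.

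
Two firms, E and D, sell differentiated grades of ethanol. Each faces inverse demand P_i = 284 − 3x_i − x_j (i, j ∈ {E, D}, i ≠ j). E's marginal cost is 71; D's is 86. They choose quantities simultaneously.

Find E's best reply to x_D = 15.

Firm E's profit: π = x_E(284 − 3x_E − x_D) − 71x_E.
∂π/∂x_E = 213 − 6x_E − x_D = 0 ⇒ x_E = 35.5 − (1/6)x_D.
At x_D = 15: x_E = 35.5 − (1/6)·15 = 33.

33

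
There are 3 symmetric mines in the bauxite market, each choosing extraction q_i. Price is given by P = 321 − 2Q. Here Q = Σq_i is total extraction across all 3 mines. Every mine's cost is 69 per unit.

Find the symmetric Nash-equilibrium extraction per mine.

31.5

A representative mine's profit is π_i = q_i(321 − 2Q) − 69q_i, with Q = q_i + Σ_{j≠i} q_j.
First-order condition: 252 − 4q_i − 2Σ_{j≠i} q_j = 0.
Imposing symmetry (q_j = q for all j) turns Σ_{j≠i} q_j into 2q, so 252 = 8q and q = 31.5.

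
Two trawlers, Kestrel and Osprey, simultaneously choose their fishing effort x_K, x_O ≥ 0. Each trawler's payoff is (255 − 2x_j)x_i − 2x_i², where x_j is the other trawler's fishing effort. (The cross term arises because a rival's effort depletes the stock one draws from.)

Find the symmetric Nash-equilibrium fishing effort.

Kestrel's payoff is (255 − 2x_O)x_K − 2x_K².
∂π/∂x_K = 255 − 2x_O − 4x_K = 0, so x_K = 63.75 − 0.5x_O.
Setting x_K = x_O in the reaction function: x_K = 63.75 − 0.5x_K, so x_K = 63.75 / 1.5 = 42.5.

42.5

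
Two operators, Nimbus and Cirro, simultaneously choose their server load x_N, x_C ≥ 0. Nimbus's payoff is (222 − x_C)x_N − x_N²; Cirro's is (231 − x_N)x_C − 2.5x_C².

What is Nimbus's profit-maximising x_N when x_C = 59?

Expanding Nimbus's payoff: 222x_N − x_Cx_N − x_N².
∂π/∂x_N = 222 − x_C − 2x_N = 0, so x_N = 111 − 0.5x_C.
At x_C = 59: x_N = 111 − 0.5·59 = 81.5.

81.5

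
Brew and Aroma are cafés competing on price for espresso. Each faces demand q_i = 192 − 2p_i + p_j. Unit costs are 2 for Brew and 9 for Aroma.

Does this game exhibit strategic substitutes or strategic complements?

strategic complements

Brew's profit: π = (p_{Brew} − 2)(192 − 2p_{Brew} + p_{Aroma}).
∂π/∂p_{Brew} = 196 − 4p_{Brew} + p_{Aroma} = 0 ⇒ p_{Brew} = 49 + 0.25p_{Aroma}.
The best-response slope dp_{Brew}/dp_{Aroma} = 0.25 > 0: the reaction function is upward-sloping, so the choices are strategic complements.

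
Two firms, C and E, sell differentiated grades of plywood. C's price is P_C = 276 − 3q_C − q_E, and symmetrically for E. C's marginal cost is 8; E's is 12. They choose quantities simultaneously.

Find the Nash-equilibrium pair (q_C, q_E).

38.4, 37.6

Firm C's profit: π = q_C(276 − 3q_C − q_E) − 8q_C.
∂π/∂q_C = 268 − 6q_C − q_E = 0 ⇒ q_C = 134/3 − (1/6)q_E.
Similarly q_E = 44 − (1/6)q_C.
Plugging q_E into C's best response: q_C = 134/3 − (1/6)(44 − (1/6)q_C) ⇒ (35/36)q_C = 112/3, so q_C = 38.4.
Then q_E = 44 − (1/6)·38.4 = 37.6.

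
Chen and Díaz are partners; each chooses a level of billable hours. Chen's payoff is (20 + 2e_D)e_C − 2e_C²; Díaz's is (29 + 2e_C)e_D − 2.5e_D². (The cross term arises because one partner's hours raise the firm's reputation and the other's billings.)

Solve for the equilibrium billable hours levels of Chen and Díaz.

9.875, 9.75

Expanding Chen's payoff: 20e_C + 2e_De_C − 2e_C².
∂π/∂e_C = 20 + 2e_D − 4e_C = 0, so e_C = 5 + 0.5e_D.
Likewise for Díaz: e_D = 5.8 + 0.4e_C.
Solving the two reaction functions simultaneously: (1 − (0.5)(0.4))e_C = 5 + 0.5·5.8, so 0.8e_C = 7.9 and e_C = 9.875.
Then e_D = 5.8 + 0.4·9.875 = 9.75.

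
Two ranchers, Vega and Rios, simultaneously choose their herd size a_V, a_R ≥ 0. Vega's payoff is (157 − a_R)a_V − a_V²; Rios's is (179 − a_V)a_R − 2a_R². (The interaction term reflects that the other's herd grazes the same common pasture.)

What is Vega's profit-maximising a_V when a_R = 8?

Expanding Vega's payoff: 157a_V − a_Ra_V − a_V².
∂π/∂a_V = 157 − a_R − 2a_V = 0, so a_V = 78.5 − 0.5a_R.
At a_R = 8: a_V = 78.5 − 0.5·8 = 74.5.

74.5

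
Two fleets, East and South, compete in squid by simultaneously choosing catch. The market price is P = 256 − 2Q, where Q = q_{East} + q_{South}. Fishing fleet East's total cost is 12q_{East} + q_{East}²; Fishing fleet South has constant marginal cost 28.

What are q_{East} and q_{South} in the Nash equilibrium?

26, 44

Fishing fleet East's profit: π = q_{East}(256 − 2(q_{East} + q_{South})) − 12q_{East} − q_{East}².
∂π/∂q_{East} = 244 − 6q_{East} − 2q_{South} = 0, so q_{East} = 122/3 − (1/3)q_{South}.
For South: ∂π/∂q_{South} = 228 − 4q_{South} − 2q_{East} = 0 ⇒ q_{South} = 57 − 0.5q_{East}.
Plugging q_{South} into East's best response: q_{East} = 122/3 − (1/3)(57 − 0.5q_{East}) ⇒ (5/6)q_{East} = 65/3, so q_{East} = 26.
Then q_{South} = 57 − 0.5·26 = 44.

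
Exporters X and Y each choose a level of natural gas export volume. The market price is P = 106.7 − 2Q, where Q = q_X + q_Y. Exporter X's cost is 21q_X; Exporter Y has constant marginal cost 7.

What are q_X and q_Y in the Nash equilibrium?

11.95, 18.95

Exporter X's profit: π = q_X(106.7 − 2(q_X + q_Y)) − 21q_X.
∂π/∂q_X = 85.7 − 4q_X − 2q_Y = 0, so q_X = 21.425 − 0.5q_Y.
By the same steps for Y: q_Y = 24.925 − 0.5q_X.
Plugging q_Y into X's best response: q_X = 21.425 − 0.5(24.925 − 0.5q_X) ⇒ 0.75q_X = 8.9625, so q_X = 11.95.
Then q_Y = 24.925 − 0.5·11.95 = 18.95.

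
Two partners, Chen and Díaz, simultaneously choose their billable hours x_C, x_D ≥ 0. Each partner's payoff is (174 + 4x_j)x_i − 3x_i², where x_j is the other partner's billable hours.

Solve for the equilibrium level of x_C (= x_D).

87

Chen's payoff is (174 + 4x_D)x_C − 3x_C².
∂π/∂x_C = 174 + 4x_D − 6x_C = 0, so x_C = 29 + (2/3)x_D.
Setting x_C = x_D in the reaction function: x_C = 29 + (2/3)x_C, so x_C = 29 / (1/3) = 87.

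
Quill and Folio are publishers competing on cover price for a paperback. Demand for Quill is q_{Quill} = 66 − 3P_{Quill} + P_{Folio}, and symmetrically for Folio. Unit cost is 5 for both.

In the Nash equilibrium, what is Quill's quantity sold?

33.6

Quill's profit: π = (P_{Quill} − 5)(66 − 3P_{Quill} + P_{Folio}).
∂π/∂P_{Quill} = 81 − 6P_{Quill} + P_{Folio} = 0 ⇒ P_{Quill} = 13.5 + (1/6)P_{Folio}.
The game is symmetric, so in equilibrium P_{Folio} = P_{Quill}: the reaction function gives (5/6)P_{Quill} = 13.5, hence P_{Quill} = 16.2.
q_{Quill} = 66 − 3·16.2 + 16.2 = 33.6.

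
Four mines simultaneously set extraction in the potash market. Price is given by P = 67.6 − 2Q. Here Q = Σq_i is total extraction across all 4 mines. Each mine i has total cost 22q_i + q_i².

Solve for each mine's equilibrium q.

A representative mine's profit is π_i = q_i(67.6 − 2Q) − 22q_i − q_i², with Q = q_i + Σ_{j≠i} q_j.
First-order condition: 45.6 − 6q_i − 2Σ_{j≠i} q_j = 0.
With identical mines, set every q_j = q: then 45.6 − 6q − 6q = 0, i.e. q = 45.6/12 = 3.8.

3.8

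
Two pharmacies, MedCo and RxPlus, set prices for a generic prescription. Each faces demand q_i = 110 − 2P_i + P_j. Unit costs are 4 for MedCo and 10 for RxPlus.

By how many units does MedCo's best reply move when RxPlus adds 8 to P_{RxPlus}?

2

MedCo's profit: π = (P_{MedCo} − 4)(110 − 2P_{MedCo} + P_{RxPlus}).
∂π/∂P_{MedCo} = 118 − 4P_{MedCo} + P_{RxPlus} = 0 ⇒ P_{MedCo} = 29.5 + 0.25P_{RxPlus}.
The reaction-function slope is 0.25, so an 8-unit rise in P_{RxPlus} moves P_{MedCo} by 0.25 × 8 = 2. MedCo's best response rises — the actions are strategic complements.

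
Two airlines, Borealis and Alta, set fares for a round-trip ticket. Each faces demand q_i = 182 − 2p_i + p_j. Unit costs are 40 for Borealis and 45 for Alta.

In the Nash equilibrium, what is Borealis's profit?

4608

Borealis's profit: π = (p_{Borealis} − 40)(182 − 2p_{Borealis} + p_{Alta}).
∂π/∂p_{Borealis} = 262 − 4p_{Borealis} + p_{Alta} = 0 ⇒ p_{Borealis} = 65.5 + 0.25p_{Alta}.
Similarly p_{Alta} = 68 + 0.25p_{Borealis}.
Plugging p_{Alta} into Borealis's best response: p_{Borealis} = 65.5 + 0.25(68 + 0.25p_{Borealis}) ⇒ 0.9375p_{Borealis} = 82.5, so p_{Borealis} = 88.
Then p_{Alta} = 68 + 0.25·88 = 90.
q_{Borealis} = 182 − 2·88 + 90 = 96.
Profit = (88 − 40)·96 = 4608.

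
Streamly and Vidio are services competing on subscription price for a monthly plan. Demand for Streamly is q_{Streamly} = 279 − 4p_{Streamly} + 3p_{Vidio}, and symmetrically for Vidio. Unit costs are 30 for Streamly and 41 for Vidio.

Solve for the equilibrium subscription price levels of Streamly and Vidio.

Streamly's profit: π = (p_{Streamly} − 30)(279 − 4p_{Streamly} + 3p_{Vidio}).
∂π/∂p_{Streamly} = 399 − 8p_{Streamly} + 3p_{Vidio} = 0 ⇒ p_{Streamly} = 49.875 + 0.375p_{Vidio}.
Similarly p_{Vidio} = 55.375 + 0.375p_{Streamly}.
Plugging p_{Vidio} into Streamly's best response: p_{Streamly} = 49.875 + 0.375(55.375 + 0.375p_{Streamly}) ⇒ (55/64)p_{Streamly} = 4521/64, so p_{Streamly} = 82.2.
Then p_{Vidio} = 55.375 + 0.375·82.2 = 86.2.

82.2, 86.2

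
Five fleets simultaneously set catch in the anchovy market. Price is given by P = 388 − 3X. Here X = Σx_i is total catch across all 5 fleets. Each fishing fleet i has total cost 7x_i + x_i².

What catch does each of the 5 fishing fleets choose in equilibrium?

19.05

A representative fishing fleet's profit is π_i = x_i(388 − 3X) − 7x_i − x_i², with X = x_i + Σ_{j≠i} x_j.
First-order condition: 381 − 8x_i − 3Σ_{j≠i} x_j = 0.
With identical fishing fleets, set every x_j = x: then 381 − 8x − 12x = 0, i.e. x = 381/20 = 19.05.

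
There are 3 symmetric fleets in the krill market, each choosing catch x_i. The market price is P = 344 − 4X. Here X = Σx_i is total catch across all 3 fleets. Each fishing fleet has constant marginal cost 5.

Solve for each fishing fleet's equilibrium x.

21.1875

A representative fishing fleet's profit is π_i = x_i(344 − 4X) − 5x_i, with X = x_i + Σ_{j≠i} x_j.
First-order condition: 339 − 8x_i − 4Σ_{j≠i} x_j = 0.
Imposing symmetry (x_j = x for all j) turns Σ_{j≠i} x_j into 2x, so 339 = 16x and x = 21.1875.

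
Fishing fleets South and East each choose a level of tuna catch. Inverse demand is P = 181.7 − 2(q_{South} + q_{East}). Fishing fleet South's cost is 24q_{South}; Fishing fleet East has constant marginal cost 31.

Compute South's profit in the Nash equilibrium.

Fishing fleet South's profit: π = q_{South}(181.7 − 2(q_{South} + q_{East})) − 24q_{South}.
∂π/∂q_{South} = 157.7 − 4q_{South} − 2q_{East} = 0, so q_{South} = 39.425 − 0.5q_{East}.
By the same steps for East: q_{East} = 37.675 − 0.5q_{South}.
Solving the two reaction functions simultaneously: (1 − (−0.5)(−0.5))q_{South} = 39.425 − 0.5·37.675, so 0.75q_{South} = 20.5875 and q_{South} = 27.45.
Then q_{East} = 37.675 − 0.5·27.45 = 23.95.
Price P = 181.7 − 2·51.4 = 78.9.
South's profit: (78.9 − 24)·27.45 = 1507.005.

1507.005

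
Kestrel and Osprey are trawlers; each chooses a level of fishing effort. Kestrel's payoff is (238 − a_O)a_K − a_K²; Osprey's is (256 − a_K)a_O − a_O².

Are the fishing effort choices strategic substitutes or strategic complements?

strategic substitutes

Expanding Kestrel's payoff: 238a_K − a_Oa_K − a_K².
∂π/∂a_K = 238 − a_O − 2a_K = 0, so a_K = 119 − 0.5a_O.
The best-response slope da_K/da_O = −0.5 < 0: the reaction function is downward-sloping, so the choices are strategic substitutes.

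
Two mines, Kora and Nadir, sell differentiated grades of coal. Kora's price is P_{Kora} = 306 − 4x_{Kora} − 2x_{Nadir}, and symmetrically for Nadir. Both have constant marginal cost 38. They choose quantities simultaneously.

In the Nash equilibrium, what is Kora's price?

145.2

Mine Kora's profit: π = x_{Kora}(306 − 4x_{Kora} − 2x_{Nadir}) − 38x_{Kora}.
∂π/∂x_{Kora} = 268 − 8x_{Kora} − 2x_{Nadir} = 0 ⇒ x_{Kora} = 33.5 − 0.25x_{Nadir}.
By symmetry x_{Nadir} = x_{Kora}; substituting into the reaction function, 1.25x_{Kora} = 33.5 and x_{Kora} = 26.8.
P_{Kora} = 306 − 4·26.8 − 2·26.8 = 145.2.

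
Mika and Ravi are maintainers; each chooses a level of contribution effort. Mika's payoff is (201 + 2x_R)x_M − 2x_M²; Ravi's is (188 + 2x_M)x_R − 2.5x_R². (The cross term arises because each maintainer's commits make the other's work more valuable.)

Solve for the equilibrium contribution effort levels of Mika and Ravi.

Expanding Mika's payoff: 201x_M + 2x_Rx_M − 2x_M².
∂π/∂x_M = 201 + 2x_R − 4x_M = 0, so x_M = 50.25 + 0.5x_R.
Likewise for Ravi: x_R = 37.6 + 0.4x_M.
Solving the two reaction functions simultaneously: (1 − (0.5)(0.4))x_M = 50.25 + 0.5·37.6, so 0.8x_M = 69.05 and x_M = 86.3125.
Then x_R = 37.6 + 0.4·86.3125 = 72.125.

86.3125, 72.125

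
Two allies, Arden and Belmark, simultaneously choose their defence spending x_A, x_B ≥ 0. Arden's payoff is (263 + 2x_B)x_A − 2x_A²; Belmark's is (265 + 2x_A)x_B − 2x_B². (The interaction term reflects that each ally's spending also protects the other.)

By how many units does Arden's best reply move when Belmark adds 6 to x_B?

3

Expanding Arden's payoff: 263x_A + 2x_Bx_A − 2x_A².
∂π/∂x_A = 263 + 2x_B − 4x_A = 0, so x_A = 65.75 + 0.5x_B.
The reaction-function slope is 0.5, so a 6-unit rise in x_B moves x_A by 0.5 × 6 = 3. Arden's best response rises — the actions are strategic complements.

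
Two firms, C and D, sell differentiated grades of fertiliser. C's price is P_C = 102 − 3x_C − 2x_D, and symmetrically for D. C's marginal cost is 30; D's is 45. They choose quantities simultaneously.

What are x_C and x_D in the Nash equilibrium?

Firm C's profit: π = x_C(102 − 3x_C − 2x_D) − 30x_C.
∂π/∂x_C = 72 − 6x_C − 2x_D = 0 ⇒ x_C = 12 − (1/3)x_D.
Similarly x_D = 9.5 − (1/3)x_C.
Plugging x_D into C's best response: x_C = 12 − (1/3)(9.5 − (1/3)x_C) ⇒ (8/9)x_C = 53/6, so x_C = 9.9375.
Then x_D = 9.5 − (1/3)·9.9375 = 6.1875.

9.9375, 6.1875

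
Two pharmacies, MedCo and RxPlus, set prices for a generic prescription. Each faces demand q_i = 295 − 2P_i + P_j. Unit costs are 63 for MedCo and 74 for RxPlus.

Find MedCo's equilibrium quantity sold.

157.6

MedCo's profit: π = (P_{MedCo} − 63)(295 − 2P_{MedCo} + P_{RxPlus}).
∂π/∂P_{MedCo} = 421 − 4P_{MedCo} + P_{RxPlus} = 0 ⇒ P_{MedCo} = 105.25 + 0.25P_{RxPlus}.
Similarly P_{RxPlus} = 110.75 + 0.25P_{MedCo}.
Substituting the second reaction function into the first: P_{MedCo} = 105.25 + 0.25(110.75 + 0.25P_{MedCo}), which gives 0.9375P_{MedCo} = 132.9375 ⇒ P_{MedCo} = 141.8.
Then P_{RxPlus} = 110.75 + 0.25·141.8 = 146.2.
q_{MedCo} = 295 − 2·141.8 + 146.2 = 157.6.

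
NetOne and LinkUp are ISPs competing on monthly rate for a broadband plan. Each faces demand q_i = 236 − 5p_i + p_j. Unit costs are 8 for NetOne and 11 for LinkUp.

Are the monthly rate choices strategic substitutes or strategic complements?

strategic complements

NetOne's profit: π = (p_{NetOne} − 8)(236 − 5p_{NetOne} + p_{LinkUp}).
∂π/∂p_{NetOne} = 276 − 10p_{NetOne} + p_{LinkUp} = 0 ⇒ p_{NetOne} = 27.6 + 0.1p_{LinkUp}.
The best-response slope dp_{NetOne}/dp_{LinkUp} = 0.1 > 0: the reaction function is upward-sloping, so the choices are strategic complements.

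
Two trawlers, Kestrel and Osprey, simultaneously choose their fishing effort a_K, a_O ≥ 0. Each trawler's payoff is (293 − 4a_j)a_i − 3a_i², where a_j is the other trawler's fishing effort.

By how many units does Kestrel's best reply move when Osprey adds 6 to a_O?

-4

Kestrel's payoff is (293 − 4a_O)a_K − 3a_K².
∂π/∂a_K = 293 − 4a_O − 6a_K = 0, so a_K = 293/6 − (2/3)a_O.
The reaction-function slope is −2/3, so a 6-unit rise in a_O moves a_K by −2/3 × 6 = −4. Kestrel's best response falls — the actions are strategic substitutes.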